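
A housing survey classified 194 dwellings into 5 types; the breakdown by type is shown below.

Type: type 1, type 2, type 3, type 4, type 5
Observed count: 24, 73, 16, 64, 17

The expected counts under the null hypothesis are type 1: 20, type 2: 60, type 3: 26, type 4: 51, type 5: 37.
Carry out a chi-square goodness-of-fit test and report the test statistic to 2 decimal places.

cat         O        E   (O−E)²/E
type 1     24       20      0.800
type 2     73       60      2.817
type 3     16       26      3.846
type 4     64       51      3.314
type 5     17       37     10.811
Sum = 21.59

21.59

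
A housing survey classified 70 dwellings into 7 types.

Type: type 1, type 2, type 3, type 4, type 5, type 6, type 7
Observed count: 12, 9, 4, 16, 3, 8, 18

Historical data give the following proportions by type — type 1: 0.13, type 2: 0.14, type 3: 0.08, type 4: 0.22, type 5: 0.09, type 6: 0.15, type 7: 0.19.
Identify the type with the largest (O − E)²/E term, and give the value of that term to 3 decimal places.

type 5, 1.729

Expected counts E_i = n·p_i: 70×0.13 = 9.1, 70×0.14 = 9.8, 70×0.08 = 5.6, 70×0.22 = 15.4, 70×0.09 = 6.3, 70×0.15 = 10.5, 70×0.19 = 13.3.
χ² = (12−9.1)²/9.1 + (9−9.8)²/9.8 + (4−5.6)²/5.6 + (16−15.4)²/15.4 + (3−6.3)²/6.3 + (8−10.5)²/10.5 + (18−13.3)²/13.3
   = 0.9242 + 0.0653 + 0.4571 + 0.0234 + 1.7286 + 0.5952 + 1.6609
The largest term is for type 5: 1.729.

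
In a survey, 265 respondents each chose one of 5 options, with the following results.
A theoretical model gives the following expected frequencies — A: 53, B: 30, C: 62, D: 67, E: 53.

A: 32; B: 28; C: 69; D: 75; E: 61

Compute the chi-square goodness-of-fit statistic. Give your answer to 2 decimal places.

11.41

cat         O        E   (O−E)²/E
A          32       53      8.321
B          28       30      0.133
C          69       62      0.790
D          75       67      0.955
E          61       53      1.208
Sum = 11.41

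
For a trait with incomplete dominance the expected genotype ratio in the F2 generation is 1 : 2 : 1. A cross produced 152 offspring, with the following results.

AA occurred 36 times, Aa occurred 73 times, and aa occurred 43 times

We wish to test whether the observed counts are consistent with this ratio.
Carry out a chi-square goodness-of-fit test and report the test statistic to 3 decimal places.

0.882

Ratio total = 4. Expected counts: 152×1/4 = 38, 152×2/4 = 76, 152×1/4 = 38.
cat         O        E   (O−E)²/E
AA         36       38     0.1053
Aa         73       76     0.1184
aa         43       38     0.6579
Sum = 0.882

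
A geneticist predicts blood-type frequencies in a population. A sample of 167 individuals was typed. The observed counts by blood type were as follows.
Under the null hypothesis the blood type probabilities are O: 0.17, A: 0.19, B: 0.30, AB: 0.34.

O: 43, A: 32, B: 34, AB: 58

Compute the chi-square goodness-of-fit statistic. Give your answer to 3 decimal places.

Expected counts E_i = n·p_i: 167×0.17 = 28.39, 167×0.19 = 31.73, 167×0.30 = 50.1, 167×0.34 = 56.78.
O: (43 − 28.39)²/28.39 = 213.4521/28.39 = 7.5186
A: (32 − 31.73)²/31.73 = 0.0729/31.73 = 0.0023
B: (34 − 50.1)²/50.1 = 259.21/50.1 = 5.1739
AB: (58 − 56.78)²/56.78 = 1.4884/56.78 = 0.0262
Sum = 12.721

12.721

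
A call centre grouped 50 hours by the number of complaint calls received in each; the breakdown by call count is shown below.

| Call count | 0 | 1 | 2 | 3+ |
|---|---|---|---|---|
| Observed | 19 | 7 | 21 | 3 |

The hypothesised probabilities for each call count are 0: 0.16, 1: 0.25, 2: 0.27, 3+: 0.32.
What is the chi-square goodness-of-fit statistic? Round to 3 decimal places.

32.274

Expected counts E_i = n·p_i: 50×0.16 = 8, 50×0.25 = 12.5, 50×0.27 = 13.5, 50×0.32 = 16.
0: (19 − 8)²/8 = 121/8 = 15.1250
1: (7 − 12.5)²/12.5 = 30.25/12.5 = 2.4200
2: (21 − 13.5)²/13.5 = 56.25/13.5 = 4.1667
3+: (3 − 16)²/16 = 169/16 = 10.5625
Sum = 32.274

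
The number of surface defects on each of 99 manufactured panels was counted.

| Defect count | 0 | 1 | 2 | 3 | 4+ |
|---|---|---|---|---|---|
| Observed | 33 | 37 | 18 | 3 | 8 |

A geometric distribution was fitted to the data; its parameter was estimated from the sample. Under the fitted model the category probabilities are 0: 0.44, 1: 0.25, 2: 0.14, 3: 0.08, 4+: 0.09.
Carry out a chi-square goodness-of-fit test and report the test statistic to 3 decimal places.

13.009

Expected counts E_i = n·p_i: 99×0.44 = 43.56, 99×0.25 = 24.75, 99×0.14 = 13.86, 99×0.08 = 7.92, 99×0.09 = 8.91.
χ² = (33−43.56)²/43.56 + (37−24.75)²/24.75 + (18−13.86)²/13.86 + (3−7.92)²/7.92 + (8−8.91)²/8.91
   = 2.5600 + 6.0631 + 1.2366 + 3.0564 + 0.0929
Sum = 13.009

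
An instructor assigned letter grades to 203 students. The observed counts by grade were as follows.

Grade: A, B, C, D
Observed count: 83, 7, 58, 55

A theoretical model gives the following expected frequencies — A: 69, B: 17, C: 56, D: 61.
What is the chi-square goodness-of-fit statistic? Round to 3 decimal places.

9.385

cat         O        E   (O−E)²/E
A          83       69     2.8406
B           7       17     5.8824
C          58       56     0.0714
D          55       61     0.5902
Sum = 9.385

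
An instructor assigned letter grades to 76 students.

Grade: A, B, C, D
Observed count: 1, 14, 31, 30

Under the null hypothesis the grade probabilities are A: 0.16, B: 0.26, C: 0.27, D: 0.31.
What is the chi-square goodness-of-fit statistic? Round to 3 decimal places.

Expected counts E_i = n·p_i: 76×0.16 = 12.16, 76×0.26 = 19.76, 76×0.27 = 20.52, 76×0.31 = 23.56.
A: (1 − 12.16)²/12.16 = 124.5456/12.16 = 10.2422
B: (14 − 19.76)²/19.76 = 33.1776/19.76 = 1.6790
C: (31 − 20.52)²/20.52 = 109.8304/20.52 = 5.3524
D: (30 − 23.56)²/23.56 = 41.4736/23.56 = 1.7603
Sum = 19.034

19.034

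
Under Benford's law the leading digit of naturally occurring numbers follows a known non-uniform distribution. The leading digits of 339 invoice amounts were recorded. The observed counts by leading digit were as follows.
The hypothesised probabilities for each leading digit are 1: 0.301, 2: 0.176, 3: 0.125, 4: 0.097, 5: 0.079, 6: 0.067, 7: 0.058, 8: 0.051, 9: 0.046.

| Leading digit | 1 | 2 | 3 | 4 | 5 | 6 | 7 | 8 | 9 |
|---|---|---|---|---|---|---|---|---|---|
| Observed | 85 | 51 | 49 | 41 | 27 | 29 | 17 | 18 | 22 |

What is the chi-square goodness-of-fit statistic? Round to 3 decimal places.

11.906

Expected counts E_i = n·p_i: 339×0.301 = 102.039, 339×0.176 = 59.664, 339×0.125 = 42.375, 339×0.097 = 32.883, 339×0.079 = 26.781, 339×0.067 = 22.713, 339×0.058 = 19.662, 339×0.051 = 17.289, 339×0.046 = 15.594.
χ² = (85−102.039)²/102.039 + (51−59.664)²/59.664 + (49−42.375)²/42.375 + (41−32.883)²/32.883 + (27−26.781)²/26.781 + (29−22.713)²/22.713 + (17−19.662)²/19.662 + (18−17.289)²/17.289 + (22−15.594)²/15.594
   = 2.8453 + 1.2581 + 1.0358 + 2.0036 + 0.0018 + 1.7403 + 0.3604 + 0.0292 + 2.6316
Sum = 11.906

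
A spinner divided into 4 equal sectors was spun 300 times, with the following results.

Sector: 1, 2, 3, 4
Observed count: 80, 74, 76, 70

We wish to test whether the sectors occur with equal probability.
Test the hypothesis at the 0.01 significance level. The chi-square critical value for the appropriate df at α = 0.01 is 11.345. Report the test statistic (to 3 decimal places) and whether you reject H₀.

Expected count for each of the 4 categories: 300/4 = 75.
cat         O        E   (O−E)²/E
1          80       75     0.3333
2          74       75     0.0133
3          76       75     0.0133
4          70       75     0.3333
Sum = 0.693
df = 3. Since 0.693 < 11.345, we do not reject H₀.

0.693; do not reject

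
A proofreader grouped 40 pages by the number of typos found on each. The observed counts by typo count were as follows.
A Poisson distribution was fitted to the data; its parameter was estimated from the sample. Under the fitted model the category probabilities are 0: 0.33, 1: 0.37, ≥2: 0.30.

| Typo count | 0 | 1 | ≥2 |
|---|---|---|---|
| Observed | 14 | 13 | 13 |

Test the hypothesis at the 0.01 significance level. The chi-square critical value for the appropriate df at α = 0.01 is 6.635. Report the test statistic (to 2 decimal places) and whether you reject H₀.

0.35; do not reject

Expected counts E_i = n·p_i: 40×0.33 = 13.2, 40×0.37 = 14.8, 40×0.30 = 12.
cat         O        E   (O−E)²/E
0          14     13.2      0.048
1          13     14.8      0.219
≥2         13       12      0.083
Sum = 0.35
df = 1. Since 0.35 < 6.635, we do not reject H₀.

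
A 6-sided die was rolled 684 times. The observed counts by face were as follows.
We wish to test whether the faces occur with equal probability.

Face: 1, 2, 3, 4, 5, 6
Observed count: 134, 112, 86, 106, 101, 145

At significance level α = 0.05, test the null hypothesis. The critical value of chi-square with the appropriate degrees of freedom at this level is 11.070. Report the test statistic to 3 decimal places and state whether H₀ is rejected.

Under H₀ each category has probability 1/6, so each expected count is 684/6 = 114.
cat         O        E   (O−E)²/E
1         134      114     3.5088
2         112      114     0.0351
3          86      114     6.8772
4         106      114     0.5614
5         101      114     1.4825
6         145      114     8.4298
Sum = 20.895
df = 5. Since 20.895 > 11.070, we reject H₀.

20.895; reject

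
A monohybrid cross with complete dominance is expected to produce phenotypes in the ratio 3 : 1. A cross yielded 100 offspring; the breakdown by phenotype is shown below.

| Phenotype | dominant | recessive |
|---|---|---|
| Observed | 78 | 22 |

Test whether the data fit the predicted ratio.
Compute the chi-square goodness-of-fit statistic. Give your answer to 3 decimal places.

0.480

Ratio total = 4. Expected counts: 100×3/4 = 75, 100×1/4 = 25.
dominant: (78 − 75)²/75 = 9/75 = 0.1200
recessive: (22 − 25)²/25 = 9/25 = 0.3600
Sum = 0.480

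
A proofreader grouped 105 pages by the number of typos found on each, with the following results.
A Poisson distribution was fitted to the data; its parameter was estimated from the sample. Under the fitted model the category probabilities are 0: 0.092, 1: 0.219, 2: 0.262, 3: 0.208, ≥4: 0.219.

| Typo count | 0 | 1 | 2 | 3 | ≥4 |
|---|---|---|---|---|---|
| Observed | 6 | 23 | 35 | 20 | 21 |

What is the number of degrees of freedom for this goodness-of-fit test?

There are k = 5 categories and 1 parameter estimated from the data, so df = 5 − 1 − 1 = 3.

3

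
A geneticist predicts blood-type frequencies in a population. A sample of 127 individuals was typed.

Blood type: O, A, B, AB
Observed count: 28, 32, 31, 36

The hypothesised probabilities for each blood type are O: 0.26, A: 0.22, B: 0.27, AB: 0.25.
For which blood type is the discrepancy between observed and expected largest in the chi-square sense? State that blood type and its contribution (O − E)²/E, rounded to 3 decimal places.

O, 0.763

Expected counts E_i = n·p_i: 127×0.26 = 33.02, 127×0.22 = 27.94, 127×0.27 = 34.29, 127×0.25 = 31.75.
O: (28 − 33.02)²/33.02 = 25.2004/33.02 = 0.7632
A: (32 − 27.94)²/27.94 = 16.4836/27.94 = 0.5900
B: (31 − 34.29)²/34.29 = 10.8241/34.29 = 0.3157
AB: (36 − 31.75)²/31.75 = 18.0625/31.75 = 0.5689
The largest term is for O: 0.763.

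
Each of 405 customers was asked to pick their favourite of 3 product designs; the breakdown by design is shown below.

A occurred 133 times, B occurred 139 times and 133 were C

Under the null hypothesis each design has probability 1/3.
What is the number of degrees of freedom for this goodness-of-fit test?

There are k = 3 categories and no parameters were estimated from the data, so df = 3 − 1 = 2.

2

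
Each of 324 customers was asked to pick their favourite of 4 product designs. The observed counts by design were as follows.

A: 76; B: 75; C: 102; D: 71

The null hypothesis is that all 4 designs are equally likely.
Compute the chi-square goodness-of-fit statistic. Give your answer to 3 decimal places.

Under H₀ each category has probability 1/4, so each expected count is 324/4 = 81.
χ² = (76−81)²/81 + (75−81)²/81 + (102−81)²/81 + (71−81)²/81
   = 0.3086 + 0.4444 + 5.4444 + 1.2346
Sum = 7.432

7.432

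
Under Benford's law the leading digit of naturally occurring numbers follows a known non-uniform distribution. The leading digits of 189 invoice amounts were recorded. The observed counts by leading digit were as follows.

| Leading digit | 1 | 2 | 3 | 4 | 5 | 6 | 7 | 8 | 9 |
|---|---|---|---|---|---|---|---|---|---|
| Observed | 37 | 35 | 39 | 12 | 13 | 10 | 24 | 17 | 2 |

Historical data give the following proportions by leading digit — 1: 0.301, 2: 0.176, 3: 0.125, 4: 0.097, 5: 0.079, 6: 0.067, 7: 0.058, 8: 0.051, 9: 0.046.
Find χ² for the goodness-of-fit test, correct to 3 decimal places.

Expected counts E_i = n·p_i: 189×0.301 = 56.889, 189×0.176 = 33.264, 189×0.125 = 23.625, 189×0.097 = 18.333, 189×0.079 = 14.931, 189×0.067 = 12.663, 189×0.058 = 10.962, 189×0.051 = 9.639, 189×0.046 = 8.694.
1: (37 − 56.889)²/56.889 = 395.572321/56.889 = 6.9534
2: (35 − 33.264)²/33.264 = 3.013696/33.264 = 0.0906
3: (39 − 23.625)²/23.625 = 236.390625/23.625 = 10.0060
4: (12 − 18.333)²/18.333 = 40.106889/18.333 = 2.1877
5: (13 − 14.931)²/14.931 = 3.728761/14.931 = 0.2497
6: (10 − 12.663)²/12.663 = 7.091569/12.663 = 0.5600
7: (24 − 10.962)²/10.962 = 169.989444/10.962 = 15.5072
8: (17 − 9.639)²/9.639 = 54.184321/9.639 = 5.6214
9: (2 − 8.694)²/8.694 = 44.809636/8.694 = 5.1541
Sum = 46.330

46.330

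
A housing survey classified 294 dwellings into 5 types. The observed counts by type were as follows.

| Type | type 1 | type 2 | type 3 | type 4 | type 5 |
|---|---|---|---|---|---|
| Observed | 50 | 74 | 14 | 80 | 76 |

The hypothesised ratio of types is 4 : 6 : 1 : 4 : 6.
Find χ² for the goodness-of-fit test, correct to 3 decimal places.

Ratio total = 21. Expected counts: 294×4/21 = 56, 294×6/21 = 84, 294×1/21 = 14, 294×4/21 = 56, 294×6/21 = 84.
type 1: (50 − 56)²/56 = 36/56 = 0.6429
type 2: (74 − 84)²/84 = 100/84 = 1.1905
type 3: (14 − 14)²/14 = 0/14 = 0.0000
type 4: (80 − 56)²/56 = 576/56 = 10.2857
type 5: (76 − 84)²/84 = 64/84 = 0.7619
Sum = 12.881

12.881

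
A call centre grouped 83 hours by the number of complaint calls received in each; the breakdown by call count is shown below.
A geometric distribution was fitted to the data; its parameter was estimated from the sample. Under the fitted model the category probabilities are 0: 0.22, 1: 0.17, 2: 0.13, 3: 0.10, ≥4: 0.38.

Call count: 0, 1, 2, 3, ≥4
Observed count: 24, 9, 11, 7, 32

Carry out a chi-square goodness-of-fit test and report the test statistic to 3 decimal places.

Expected counts E_i = n·p_i: 83×0.22 = 18.26, 83×0.17 = 14.11, 83×0.13 = 10.79, 83×0.10 = 8.3, 83×0.38 = 31.54.
0: (24 − 18.26)²/18.26 = 32.9476/18.26 = 1.8044
1: (9 − 14.11)²/14.11 = 26.1121/14.11 = 1.8506
2: (11 − 10.79)²/10.79 = 0.0441/10.79 = 0.0041
3: (7 − 8.3)²/8.3 = 1.69/8.3 = 0.2036
≥4: (32 − 31.54)²/31.54 = 0.2116/31.54 = 0.0067
Sum = 3.869

3.869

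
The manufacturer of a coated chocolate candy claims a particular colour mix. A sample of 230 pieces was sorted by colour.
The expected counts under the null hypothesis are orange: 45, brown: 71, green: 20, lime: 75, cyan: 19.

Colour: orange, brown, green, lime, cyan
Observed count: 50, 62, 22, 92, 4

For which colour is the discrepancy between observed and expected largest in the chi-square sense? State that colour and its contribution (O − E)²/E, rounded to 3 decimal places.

χ² = (50−45)²/45 + (62−71)²/71 + (22−20)²/20 + (92−75)²/75 + (4−19)²/19
   = 0.5556 + 1.1408 + 0.2000 + 3.8533 + 11.8421
The largest term is for cyan: 11.842.

cyan, 11.842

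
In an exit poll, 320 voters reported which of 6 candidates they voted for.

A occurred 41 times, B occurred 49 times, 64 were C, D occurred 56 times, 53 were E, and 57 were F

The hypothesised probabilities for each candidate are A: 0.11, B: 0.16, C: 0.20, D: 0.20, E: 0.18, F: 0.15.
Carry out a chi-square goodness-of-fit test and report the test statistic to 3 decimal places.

4.105

Expected counts E_i = n·p_i: 320×0.11 = 35.2, 320×0.16 = 51.2, 320×0.20 = 64, 320×0.20 = 64, 320×0.18 = 57.6, 320×0.15 = 48.
cat         O        E   (O−E)²/E
A          41     35.2     0.9557
B          49     51.2     0.0945
C          64       64     0.0000
D          56       64     1.0000
E          53     57.6     0.3674
F          57       48     1.6875
Sum = 4.105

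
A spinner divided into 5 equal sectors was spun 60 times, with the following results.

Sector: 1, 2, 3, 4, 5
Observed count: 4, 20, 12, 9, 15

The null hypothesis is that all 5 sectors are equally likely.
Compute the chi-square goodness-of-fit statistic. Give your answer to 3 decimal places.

Expected count for each of the 5 categories: 60/5 = 12.
1: (4 − 12)²/12 = 64/12 = 5.3333
2: (20 − 12)²/12 = 64/12 = 5.3333
3: (12 − 12)²/12 = 0/12 = 0.0000
4: (9 − 12)²/12 = 9/12 = 0.7500
5: (15 − 12)²/12 = 9/12 = 0.7500
Sum = 12.167

12.167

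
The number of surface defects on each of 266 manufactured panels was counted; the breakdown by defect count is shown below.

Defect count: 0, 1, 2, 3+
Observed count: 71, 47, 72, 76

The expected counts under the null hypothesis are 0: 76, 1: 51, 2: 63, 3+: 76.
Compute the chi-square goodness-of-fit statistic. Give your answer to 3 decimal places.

χ² = (71−76)²/76 + (47−51)²/51 + (72−63)²/63 + (76−76)²/76
   = 0.3289 + 0.3137 + 1.2857 + 0.0000
Sum = 1.928

1.928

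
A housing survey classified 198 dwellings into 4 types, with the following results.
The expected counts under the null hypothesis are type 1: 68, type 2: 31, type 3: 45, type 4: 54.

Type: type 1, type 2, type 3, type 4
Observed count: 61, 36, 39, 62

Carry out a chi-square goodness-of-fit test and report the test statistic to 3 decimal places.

χ² = (61−68)²/68 + (36−31)²/31 + (39−45)²/45 + (62−54)²/54
   = 0.7206 + 0.8065 + 0.8000 + 1.1852
Sum = 3.512

3.512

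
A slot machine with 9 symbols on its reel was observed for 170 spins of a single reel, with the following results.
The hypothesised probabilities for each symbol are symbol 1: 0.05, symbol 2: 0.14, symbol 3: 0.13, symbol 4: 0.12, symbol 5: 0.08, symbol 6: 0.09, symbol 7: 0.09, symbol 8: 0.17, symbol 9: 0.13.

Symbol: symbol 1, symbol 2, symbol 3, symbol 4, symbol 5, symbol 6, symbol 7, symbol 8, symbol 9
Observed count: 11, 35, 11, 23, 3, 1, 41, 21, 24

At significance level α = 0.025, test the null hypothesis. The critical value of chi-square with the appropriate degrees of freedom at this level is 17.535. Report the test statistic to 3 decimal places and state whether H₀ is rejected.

79.032; reject

Expected counts E_i = n·p_i: 170×0.05 = 8.5, 170×0.14 = 23.8, 170×0.13 = 22.1, 170×0.12 = 20.4, 170×0.08 = 13.6, 170×0.09 = 15.3, 170×0.09 = 15.3, 170×0.17 = 28.9, 170×0.13 = 22.1.
χ² = (11−8.5)²/8.5 + (35−23.8)²/23.8 + (11−22.1)²/22.1 + (23−20.4)²/20.4 + (3−13.6)²/13.6 + (1−15.3)²/15.3 + (41−15.3)²/15.3 + (21−28.9)²/28.9 + (24−22.1)²/22.1
   = 0.7353 + 5.2706 + 5.5751 + 0.3314 + 8.2618 + 13.3654 + 43.1693 + 2.1595 + 0.1633
Sum = 79.032
df = 8. Since 79.032 > 17.535, we reject H₀.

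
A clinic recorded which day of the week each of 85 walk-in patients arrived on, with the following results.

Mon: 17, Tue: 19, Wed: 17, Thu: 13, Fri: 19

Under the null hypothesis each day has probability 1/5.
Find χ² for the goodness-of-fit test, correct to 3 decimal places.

1.412

Expected count for each of the 5 categories: 85/5 = 17.
cat         O        E   (O−E)²/E
Mon        17       17     0.0000
Tue        19       17     0.2353
Wed        17       17     0.0000
Thu        13       17     0.9412
Fri        19       17     0.2353
Sum = 1.412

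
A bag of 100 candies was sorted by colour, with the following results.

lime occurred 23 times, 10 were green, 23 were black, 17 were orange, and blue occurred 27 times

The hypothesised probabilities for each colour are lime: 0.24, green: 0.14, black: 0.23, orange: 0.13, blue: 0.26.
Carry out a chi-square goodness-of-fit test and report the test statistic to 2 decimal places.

Expected counts E_i = n·p_i: 100×0.24 = 24, 100×0.14 = 14, 100×0.23 = 23, 100×0.13 = 13, 100×0.26 = 26.
cat         O        E   (O−E)²/E
lime       23       24      0.042
green      10       14      1.143
black      23       23      0.000
orange     17       13      1.231
blue       27       26      0.038
Sum = 2.45

2.45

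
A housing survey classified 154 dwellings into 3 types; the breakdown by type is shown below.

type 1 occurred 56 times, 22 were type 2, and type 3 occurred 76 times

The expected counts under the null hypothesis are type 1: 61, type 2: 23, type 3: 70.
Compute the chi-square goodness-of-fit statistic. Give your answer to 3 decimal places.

0.968

χ² = (56−61)²/61 + (22−23)²/23 + (76−70)²/70
   = 0.4098 + 0.0435 + 0.5143
Sum = 0.968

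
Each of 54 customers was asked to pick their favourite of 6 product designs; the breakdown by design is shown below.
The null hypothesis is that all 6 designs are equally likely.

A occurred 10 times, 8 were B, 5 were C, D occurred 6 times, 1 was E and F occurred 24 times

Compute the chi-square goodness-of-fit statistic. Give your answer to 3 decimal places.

35.111

Under H₀ each category has probability 1/6, so each expected count is 54/6 = 9.
cat         O        E   (O−E)²/E
A          10        9     0.1111
B           8        9     0.1111
C           5        9     1.7778
D           6        9     1.0000
E           1        9     7.1111
F          24        9    25.0000
Sum = 35.111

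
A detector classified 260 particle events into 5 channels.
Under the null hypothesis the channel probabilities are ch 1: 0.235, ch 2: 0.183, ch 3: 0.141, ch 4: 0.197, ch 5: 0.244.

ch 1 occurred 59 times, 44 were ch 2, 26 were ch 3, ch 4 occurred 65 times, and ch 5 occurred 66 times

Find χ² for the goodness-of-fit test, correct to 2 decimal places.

7.25

Expected counts E_i = n·p_i: 260×0.235 = 61.1, 260×0.183 = 47.58, 260×0.141 = 36.66, 260×0.197 = 51.22, 260×0.244 = 63.44.
cat         O        E   (O−E)²/E
ch 1       59     61.1      0.072
ch 2       44    47.58      0.269
ch 3       26    36.66      3.100
ch 4       65    51.22      3.707
ch 5       66    63.44      0.103
Sum = 7.25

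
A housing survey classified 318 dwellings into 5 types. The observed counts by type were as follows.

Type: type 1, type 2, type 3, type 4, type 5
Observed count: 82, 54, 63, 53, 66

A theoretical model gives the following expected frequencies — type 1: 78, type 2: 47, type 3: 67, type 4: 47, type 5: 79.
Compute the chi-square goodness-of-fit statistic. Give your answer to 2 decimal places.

cat         O        E   (O−E)²/E
type 1     82       78      0.205
type 2     54       47      1.043
type 3     63       67      0.239
type 4     53       47      0.766
type 5     66       79      2.139
Sum = 4.39

4.39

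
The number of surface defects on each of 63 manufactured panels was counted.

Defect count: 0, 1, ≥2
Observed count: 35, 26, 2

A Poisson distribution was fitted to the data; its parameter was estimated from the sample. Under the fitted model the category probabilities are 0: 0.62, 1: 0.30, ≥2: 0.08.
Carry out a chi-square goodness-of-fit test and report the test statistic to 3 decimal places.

Expected counts E_i = n·p_i: 63×0.62 = 39.06, 63×0.30 = 18.9, 63×0.08 = 5.04.
cat         O        E   (O−E)²/E
0          35    39.06     0.4220
1          26     18.9     2.6672
≥2          2     5.04     1.8337
Sum = 4.923

4.923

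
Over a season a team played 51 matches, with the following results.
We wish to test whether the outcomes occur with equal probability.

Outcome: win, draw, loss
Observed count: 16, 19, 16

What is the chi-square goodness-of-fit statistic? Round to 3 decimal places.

Expected count for each of the 3 categories: 51/3 = 17.
χ² = (16−17)²/17 + (19−17)²/17 + (16−17)²/17
   = 0.0588 + 0.2353 + 0.0588
Sum = 0.353

0.353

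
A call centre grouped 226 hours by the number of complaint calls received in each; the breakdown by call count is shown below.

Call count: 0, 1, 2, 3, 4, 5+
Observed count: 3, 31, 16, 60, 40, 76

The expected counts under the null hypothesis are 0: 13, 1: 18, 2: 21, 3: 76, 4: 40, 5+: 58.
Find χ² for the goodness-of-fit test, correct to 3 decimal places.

27.226

χ² = (3−13)²/13 + (31−18)²/18 + (16−21)²/21 + (60−76)²/76 + (40−40)²/40 + (76−58)²/58
   = 7.6923 + 9.3889 + 1.1905 + 3.3684 + 0.0000 + 5.5862
Sum = 27.226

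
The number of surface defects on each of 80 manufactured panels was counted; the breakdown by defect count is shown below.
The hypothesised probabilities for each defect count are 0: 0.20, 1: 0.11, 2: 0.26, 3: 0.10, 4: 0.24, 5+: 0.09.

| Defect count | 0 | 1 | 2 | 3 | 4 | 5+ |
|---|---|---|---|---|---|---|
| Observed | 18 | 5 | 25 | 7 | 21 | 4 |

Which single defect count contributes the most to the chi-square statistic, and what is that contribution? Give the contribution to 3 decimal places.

Expected counts E_i = n·p_i: 80×0.20 = 16, 80×0.11 = 8.8, 80×0.26 = 20.8, 80×0.10 = 8, 80×0.24 = 19.2, 80×0.09 = 7.2.
0: (18 − 16)²/16 = 4/16 = 0.2500
1: (5 − 8.8)²/8.8 = 14.44/8.8 = 1.6409
2: (25 − 20.8)²/20.8 = 17.64/20.8 = 0.8481
3: (7 − 8)²/8 = 1/8 = 0.1250
4: (21 − 19.2)²/19.2 = 3.24/19.2 = 0.1688
5+: (4 − 7.2)²/7.2 = 10.24/7.2 = 1.4222
The largest term is for 1: 1.641.

1, 1.641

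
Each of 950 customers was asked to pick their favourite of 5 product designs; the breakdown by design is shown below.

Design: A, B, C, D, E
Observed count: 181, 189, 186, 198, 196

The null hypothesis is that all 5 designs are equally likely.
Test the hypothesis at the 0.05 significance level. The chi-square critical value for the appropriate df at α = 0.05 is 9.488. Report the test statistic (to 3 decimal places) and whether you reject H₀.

1.042; do not reject

Under H₀ each category has probability 1/5, so each expected count is 950/5 = 190.
cat         O        E   (O−E)²/E
A         181      190     0.4263
B         189      190     0.0053
C         186      190     0.0842
D         198      190     0.3368
E         196      190     0.1895
Sum = 1.042
df = 4. Since 1.042 < 9.488, we do not reject H₀.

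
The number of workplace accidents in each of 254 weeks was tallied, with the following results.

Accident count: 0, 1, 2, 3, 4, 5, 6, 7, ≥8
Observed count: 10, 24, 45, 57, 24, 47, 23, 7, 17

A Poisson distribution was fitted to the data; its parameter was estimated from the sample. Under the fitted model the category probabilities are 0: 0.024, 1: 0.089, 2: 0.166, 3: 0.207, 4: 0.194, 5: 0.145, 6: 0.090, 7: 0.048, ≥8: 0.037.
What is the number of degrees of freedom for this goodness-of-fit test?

There are k = 9 categories and 1 parameter estimated from the data, so df = 9 − 1 − 1 = 7.

7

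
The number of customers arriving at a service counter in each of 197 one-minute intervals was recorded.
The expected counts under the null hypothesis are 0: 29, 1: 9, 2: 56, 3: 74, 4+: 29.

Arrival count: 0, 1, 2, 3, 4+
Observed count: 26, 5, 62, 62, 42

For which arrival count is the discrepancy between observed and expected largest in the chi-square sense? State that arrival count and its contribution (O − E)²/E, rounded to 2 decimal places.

4+, 5.83

0: (26 − 29)²/29 = 9/29 = 0.310
1: (5 − 9)²/9 = 16/9 = 1.778
2: (62 − 56)²/56 = 36/56 = 0.643
3: (62 − 74)²/74 = 144/74 = 1.946
4+: (42 − 29)²/29 = 169/29 = 5.828
The largest term is for 4+: 5.83.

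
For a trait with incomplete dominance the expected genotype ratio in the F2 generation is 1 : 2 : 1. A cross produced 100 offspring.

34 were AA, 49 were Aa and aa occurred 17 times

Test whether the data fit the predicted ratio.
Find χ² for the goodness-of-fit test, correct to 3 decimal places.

5.820

Ratio total = 4. Expected counts: 100×1/4 = 25, 100×2/4 = 50, 100×1/4 = 25.
AA: (34 − 25)²/25 = 81/25 = 3.2400
Aa: (49 − 50)²/50 = 1/50 = 0.0200
aa: (17 − 25)²/25 = 64/25 = 2.5600
Sum = 5.820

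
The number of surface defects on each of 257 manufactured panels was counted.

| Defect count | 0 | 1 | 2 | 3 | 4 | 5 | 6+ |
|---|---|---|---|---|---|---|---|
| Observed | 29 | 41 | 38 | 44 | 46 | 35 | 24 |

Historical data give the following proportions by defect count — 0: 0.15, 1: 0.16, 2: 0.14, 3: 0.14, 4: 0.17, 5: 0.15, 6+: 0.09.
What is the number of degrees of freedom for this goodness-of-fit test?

6

There are k = 7 categories and no parameters were estimated from the data, so df = 7 − 1 = 6.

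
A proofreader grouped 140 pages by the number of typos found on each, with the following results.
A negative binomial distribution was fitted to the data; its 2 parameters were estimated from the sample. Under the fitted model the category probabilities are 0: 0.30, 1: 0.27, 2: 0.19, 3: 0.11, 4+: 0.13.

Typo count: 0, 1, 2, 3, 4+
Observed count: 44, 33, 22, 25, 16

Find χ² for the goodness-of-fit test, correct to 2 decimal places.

7.75

Expected counts E_i = n·p_i: 140×0.30 = 42, 140×0.27 = 37.8, 140×0.19 = 26.6, 140×0.11 = 15.4, 140×0.13 = 18.2.
χ² = (44−42)²/42 + (33−37.8)²/37.8 + (22−26.6)²/26.6 + (25−15.4)²/15.4 + (16−18.2)²/18.2
   = 0.095 + 0.610 + 0.795 + 5.984 + 0.266
Sum = 7.75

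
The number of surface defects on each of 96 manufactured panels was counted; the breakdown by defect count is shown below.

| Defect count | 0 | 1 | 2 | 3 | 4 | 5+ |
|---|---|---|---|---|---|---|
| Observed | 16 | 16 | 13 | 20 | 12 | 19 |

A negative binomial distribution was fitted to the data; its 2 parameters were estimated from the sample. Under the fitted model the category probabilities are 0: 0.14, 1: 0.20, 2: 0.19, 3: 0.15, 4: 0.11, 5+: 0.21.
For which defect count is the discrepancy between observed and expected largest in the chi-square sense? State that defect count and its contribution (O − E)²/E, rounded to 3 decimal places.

Expected counts E_i = n·p_i: 96×0.14 = 13.44, 96×0.20 = 19.2, 96×0.19 = 18.24, 96×0.15 = 14.4, 96×0.11 = 10.56, 96×0.21 = 20.16.
cat         O        E   (O−E)²/E
0          16    13.44     0.4876
1          16     19.2     0.5333
2          13    18.24     1.5054
3          20     14.4     2.1778
4          12    10.56     0.1964
5+         19    20.16     0.0667
The largest term is for 3: 2.178.

3, 2.178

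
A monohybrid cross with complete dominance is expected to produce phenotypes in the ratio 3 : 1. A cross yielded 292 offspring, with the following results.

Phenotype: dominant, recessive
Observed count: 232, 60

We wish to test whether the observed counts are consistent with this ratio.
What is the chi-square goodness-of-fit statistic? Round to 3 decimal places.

Ratio total = 4. Expected counts: 292×3/4 = 219, 292×1/4 = 73.
χ² = (232−219)²/219 + (60−73)²/73
   = 0.7717 + 2.3151
Sum = 3.087

3.087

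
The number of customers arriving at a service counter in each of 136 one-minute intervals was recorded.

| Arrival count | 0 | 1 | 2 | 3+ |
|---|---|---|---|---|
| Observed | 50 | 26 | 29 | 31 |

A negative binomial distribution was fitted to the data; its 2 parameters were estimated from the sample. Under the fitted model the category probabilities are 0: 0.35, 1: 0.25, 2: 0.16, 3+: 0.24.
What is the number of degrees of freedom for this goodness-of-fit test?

1

There are k = 4 categories and 2 parameters estimated from the data, so df = 4 − 1 − 2 = 1.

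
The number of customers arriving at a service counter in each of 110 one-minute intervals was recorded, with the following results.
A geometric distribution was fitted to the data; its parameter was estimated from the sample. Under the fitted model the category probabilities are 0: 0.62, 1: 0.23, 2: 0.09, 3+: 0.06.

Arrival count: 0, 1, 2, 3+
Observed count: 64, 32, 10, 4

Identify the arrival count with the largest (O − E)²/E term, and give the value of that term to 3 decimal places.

1, 1.774

Expected counts E_i = n·p_i: 110×0.62 = 68.2, 110×0.23 = 25.3, 110×0.09 = 9.9, 110×0.06 = 6.6.
0: (64 − 68.2)²/68.2 = 17.64/68.2 = 0.2587
1: (32 − 25.3)²/25.3 = 44.89/25.3 = 1.7743
2: (10 − 9.9)²/9.9 = 0.01/9.9 = 0.0010
3+: (4 − 6.6)²/6.6 = 6.76/6.6 = 1.0242
The largest term is for 1: 1.774.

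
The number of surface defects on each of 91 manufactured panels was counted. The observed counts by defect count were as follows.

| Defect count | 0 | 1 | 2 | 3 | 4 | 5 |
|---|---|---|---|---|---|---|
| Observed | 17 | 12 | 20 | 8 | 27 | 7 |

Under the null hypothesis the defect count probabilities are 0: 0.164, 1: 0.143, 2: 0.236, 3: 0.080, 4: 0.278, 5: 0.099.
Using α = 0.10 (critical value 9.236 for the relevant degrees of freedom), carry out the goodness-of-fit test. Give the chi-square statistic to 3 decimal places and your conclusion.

Expected counts E_i = n·p_i: 91×0.164 = 14.924, 91×0.143 = 13.013, 91×0.236 = 21.476, 91×0.080 = 7.28, 91×0.278 = 25.298, 91×0.099 = 9.009.
0: (17 − 14.924)²/14.924 = 4.309776/14.924 = 0.2888
1: (12 − 13.013)²/13.013 = 1.026169/13.013 = 0.0789
2: (20 − 21.476)²/21.476 = 2.178576/21.476 = 0.1014
3: (8 − 7.28)²/7.28 = 0.5184/7.28 = 0.0712
4: (27 − 25.298)²/25.298 = 2.896804/25.298 = 0.1145
5: (7 − 9.009)²/9.009 = 4.036081/9.009 = 0.4480
Sum = 1.103
df = 5. Since 1.103 < 9.236, we do not reject H₀.

1.103; do not reject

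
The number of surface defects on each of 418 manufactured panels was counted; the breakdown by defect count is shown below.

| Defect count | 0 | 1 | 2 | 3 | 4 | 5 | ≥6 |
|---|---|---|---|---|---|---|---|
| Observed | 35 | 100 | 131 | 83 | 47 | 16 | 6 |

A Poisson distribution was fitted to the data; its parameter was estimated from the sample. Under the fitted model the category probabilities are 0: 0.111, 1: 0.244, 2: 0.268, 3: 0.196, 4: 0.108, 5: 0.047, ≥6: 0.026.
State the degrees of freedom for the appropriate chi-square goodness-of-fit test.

5

There are k = 7 categories and 1 parameter estimated from the data, so df = 7 − 1 − 1 = 5.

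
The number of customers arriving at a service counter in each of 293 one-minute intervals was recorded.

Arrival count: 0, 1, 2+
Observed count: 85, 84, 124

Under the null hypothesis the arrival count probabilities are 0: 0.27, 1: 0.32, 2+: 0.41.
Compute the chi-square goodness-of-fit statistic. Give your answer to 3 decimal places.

Expected counts E_i = n·p_i: 293×0.27 = 79.11, 293×0.32 = 93.76, 293×0.41 = 120.13.
cat         O        E   (O−E)²/E
0          85    79.11     0.4385
1          84    93.76     1.0160
2+        124   120.13     0.1247
Sum = 1.579

1.579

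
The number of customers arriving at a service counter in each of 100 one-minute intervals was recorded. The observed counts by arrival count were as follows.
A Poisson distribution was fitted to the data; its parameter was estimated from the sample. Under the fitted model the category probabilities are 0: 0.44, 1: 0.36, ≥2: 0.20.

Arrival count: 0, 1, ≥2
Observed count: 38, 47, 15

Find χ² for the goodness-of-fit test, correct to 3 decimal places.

5.429

Expected counts E_i = n·p_i: 100×0.44 = 44, 100×0.36 = 36, 100×0.20 = 20.
0: (38 − 44)²/44 = 36/44 = 0.8182
1: (47 − 36)²/36 = 121/36 = 3.3611
≥2: (15 − 20)²/20 = 25/20 = 1.2500
Sum = 5.429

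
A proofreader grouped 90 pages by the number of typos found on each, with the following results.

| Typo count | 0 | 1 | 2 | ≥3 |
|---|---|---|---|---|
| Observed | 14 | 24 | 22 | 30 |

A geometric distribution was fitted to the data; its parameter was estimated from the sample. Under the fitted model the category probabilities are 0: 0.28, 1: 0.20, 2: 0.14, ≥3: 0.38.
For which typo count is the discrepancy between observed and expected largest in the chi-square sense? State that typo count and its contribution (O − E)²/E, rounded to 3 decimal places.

2, 7.013

Expected counts E_i = n·p_i: 90×0.28 = 25.2, 90×0.20 = 18, 90×0.14 = 12.6, 90×0.38 = 34.2.
χ² = (14−25.2)²/25.2 + (24−18)²/18 + (22−12.6)²/12.6 + (30−34.2)²/34.2
   = 4.9778 + 2.0000 + 7.0127 + 0.5158
The largest term is for 2: 7.013.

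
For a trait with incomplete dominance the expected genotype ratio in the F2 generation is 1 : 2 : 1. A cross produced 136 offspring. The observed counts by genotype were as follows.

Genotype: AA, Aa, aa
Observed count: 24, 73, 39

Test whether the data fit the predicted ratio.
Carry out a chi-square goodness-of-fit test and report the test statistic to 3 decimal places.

Ratio total = 4. Expected counts: 136×1/4 = 34, 136×2/4 = 68, 136×1/4 = 34.
cat         O        E   (O−E)²/E
AA         24       34     2.9412
Aa         73       68     0.3676
aa         39       34     0.7353
Sum = 4.044

4.044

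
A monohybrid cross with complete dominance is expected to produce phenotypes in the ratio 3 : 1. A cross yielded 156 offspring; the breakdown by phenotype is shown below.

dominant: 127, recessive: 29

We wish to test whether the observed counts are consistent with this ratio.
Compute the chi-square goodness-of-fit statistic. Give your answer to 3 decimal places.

3.419

Ratio total = 4. Expected counts: 156×3/4 = 117, 156×1/4 = 39.
χ² = (127−117)²/117 + (29−39)²/39
   = 0.8547 + 2.5641
Sum = 3.419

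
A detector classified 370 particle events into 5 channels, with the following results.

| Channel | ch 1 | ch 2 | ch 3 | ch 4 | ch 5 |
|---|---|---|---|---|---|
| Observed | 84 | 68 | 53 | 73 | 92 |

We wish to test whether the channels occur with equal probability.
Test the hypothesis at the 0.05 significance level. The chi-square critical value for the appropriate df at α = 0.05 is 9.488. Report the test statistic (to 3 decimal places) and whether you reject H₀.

12.189; reject

Under H₀ each category has probability 1/5, so each expected count is 370/5 = 74.
χ² = (84−74)²/74 + (68−74)²/74 + (53−74)²/74 + (73−74)²/74 + (92−74)²/74
   = 1.3514 + 0.4865 + 5.9595 + 0.0135 + 4.3784
Sum = 12.189
df = 4. Since 12.189 > 9.488, we reject H₀.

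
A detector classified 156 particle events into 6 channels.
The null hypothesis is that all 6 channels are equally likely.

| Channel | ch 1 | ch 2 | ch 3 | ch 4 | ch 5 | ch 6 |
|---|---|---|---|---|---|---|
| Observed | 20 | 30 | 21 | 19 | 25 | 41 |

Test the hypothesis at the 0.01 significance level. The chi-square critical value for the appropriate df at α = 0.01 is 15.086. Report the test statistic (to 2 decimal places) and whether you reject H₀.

13.54; do not reject

Expected count for each of the 6 categories: 156/6 = 26.
cat         O        E   (O−E)²/E
ch 1       20       26      1.385
ch 2       30       26      0.615
ch 3       21       26      0.962
ch 4       19       26      1.885
ch 5       25       26      0.038
ch 6       41       26      8.654
Sum = 13.54
df = 5. Since 13.54 < 15.086, we do not reject H₀.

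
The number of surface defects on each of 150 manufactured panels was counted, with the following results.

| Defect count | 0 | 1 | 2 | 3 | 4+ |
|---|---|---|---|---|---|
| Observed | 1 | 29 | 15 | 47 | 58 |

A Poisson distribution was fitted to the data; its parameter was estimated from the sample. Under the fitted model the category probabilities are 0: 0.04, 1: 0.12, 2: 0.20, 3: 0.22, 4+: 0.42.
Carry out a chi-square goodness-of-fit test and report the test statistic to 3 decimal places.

Expected counts E_i = n·p_i: 150×0.04 = 6, 150×0.12 = 18, 150×0.20 = 30, 150×0.22 = 33, 150×0.42 = 63.
0: (1 − 6)²/6 = 25/6 = 4.1667
1: (29 − 18)²/18 = 121/18 = 6.7222
2: (15 − 30)²/30 = 225/30 = 7.5000
3: (47 − 33)²/33 = 196/33 = 5.9394
4+: (58 − 63)²/63 = 25/63 = 0.3968
Sum = 24.725

24.725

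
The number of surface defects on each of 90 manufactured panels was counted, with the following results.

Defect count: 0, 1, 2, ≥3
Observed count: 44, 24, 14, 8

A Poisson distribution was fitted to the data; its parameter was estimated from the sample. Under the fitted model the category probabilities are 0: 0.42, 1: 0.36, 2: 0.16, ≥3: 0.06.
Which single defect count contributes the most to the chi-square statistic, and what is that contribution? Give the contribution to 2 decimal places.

1, 2.18

Expected counts E_i = n·p_i: 90×0.42 = 37.8, 90×0.36 = 32.4, 90×0.16 = 14.4, 90×0.06 = 5.4.
cat         O        E   (O−E)²/E
0          44     37.8      1.017
1          24     32.4      2.178
2          14     14.4      0.011
≥3          8      5.4      1.252
The largest term is for 1: 2.18.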